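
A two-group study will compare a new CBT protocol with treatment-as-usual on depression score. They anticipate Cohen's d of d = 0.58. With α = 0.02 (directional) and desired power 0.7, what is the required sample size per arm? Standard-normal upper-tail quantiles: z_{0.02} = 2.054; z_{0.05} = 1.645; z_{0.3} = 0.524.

For two independent groups with equal n: n = 2·((z_{α} + z_β) / d)².
z_{α} + z_β = 2.054 + 0.524 = 2.578.
n = 2 × (2.578 / 0.58)² = 2 × 4.445² = 2 × 19.76 = 39.5.
Round up to the next whole participant.

n = 40 per group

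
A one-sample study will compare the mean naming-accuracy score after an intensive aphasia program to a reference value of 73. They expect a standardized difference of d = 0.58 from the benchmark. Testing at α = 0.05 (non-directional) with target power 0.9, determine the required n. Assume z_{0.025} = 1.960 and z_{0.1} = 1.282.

For a one-sample test: n = ((z_{α/2} + z_β) / d)².
z_{α/2} + z_β = 1.960 + 1.282 = 3.242.
n = (3.242 / 0.58)² = 5.590² = 31.24.
Round up.

n = 32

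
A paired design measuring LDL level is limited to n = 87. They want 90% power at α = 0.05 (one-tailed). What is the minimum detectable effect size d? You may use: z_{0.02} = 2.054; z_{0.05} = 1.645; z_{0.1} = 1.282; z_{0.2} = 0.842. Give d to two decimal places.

For a single sample (or paired design) of n = 87: d_min = (z_{α} + z_β)/√n.
z-sum = 1.645 + 1.282 = 2.927.
d_min = 2.927 / √87 = 2.927 / 9.327 = 0.314.

d_min ≈ 0.31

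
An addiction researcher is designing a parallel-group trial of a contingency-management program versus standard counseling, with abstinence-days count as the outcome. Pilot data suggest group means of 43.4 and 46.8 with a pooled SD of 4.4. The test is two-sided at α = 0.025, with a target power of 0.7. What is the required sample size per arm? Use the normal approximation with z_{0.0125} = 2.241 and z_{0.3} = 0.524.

n = 26 per group

Cohen's d = |M₁ − M₂| / SD_pooled = |43.4 − 46.8| / 4.4 = 3.4 / 4.4 = 0.773.
For two independent groups with equal n: n = 2·((z_{α/2} + z_β) / d)².
z_{α/2} + z_β = 2.241 + 0.524 = 2.765.
n = 2 × (2.765 / 0.773)² = 2 × 3.577² = 2 × 12.79 = 25.6.
Round up to the next whole participant.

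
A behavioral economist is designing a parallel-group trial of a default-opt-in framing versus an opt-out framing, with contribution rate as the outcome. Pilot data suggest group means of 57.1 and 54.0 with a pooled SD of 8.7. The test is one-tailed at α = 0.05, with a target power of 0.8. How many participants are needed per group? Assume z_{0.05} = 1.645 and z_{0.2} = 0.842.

Cohen's d = |M₁ − M₂| / SD_pooled = |57.1 − 54.0| / 8.7 = 3.1 / 8.7 = 0.356.
For two independent groups with equal n: n = 2·((z_{α} + z_β) / d)².
z_{α} + z_β = 1.645 + 0.842 = 2.487.
n = 2 × (2.487 / 0.356)² = 2 × 6.986² = 2 × 48.80 = 97.6.
Round up to the next whole participant.

n = 98 per group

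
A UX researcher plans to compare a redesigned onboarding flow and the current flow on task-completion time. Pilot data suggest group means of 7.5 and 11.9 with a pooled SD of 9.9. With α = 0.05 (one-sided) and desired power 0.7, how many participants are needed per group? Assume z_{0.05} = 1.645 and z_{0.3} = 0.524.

Cohen's d = |M₁ − M₂| / SD_pooled = |7.5 − 11.9| / 9.9 = 4.4 / 9.9 = 0.444.
For two independent groups with equal n: n = 2·((z_{α} + z_β) / d)².
z_{α} + z_β = 1.645 + 0.524 = 2.169.
n = 2 × (2.169 / 0.444)² = 2 × 4.885² = 2 × 23.86 = 47.7.
Round up to the next whole participant.

n = 48 per group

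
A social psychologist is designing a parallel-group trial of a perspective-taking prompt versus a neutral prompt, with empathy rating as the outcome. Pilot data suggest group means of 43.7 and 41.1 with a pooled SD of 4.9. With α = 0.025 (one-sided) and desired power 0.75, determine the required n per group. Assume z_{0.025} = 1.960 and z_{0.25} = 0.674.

n = 50 per group

Cohen's d = |M₁ − M₂| / SD_pooled = |43.7 − 41.1| / 4.9 = 2.6 / 4.9 = 0.531.
For two independent groups with equal n: n = 2·((z_{α} + z_β) / d)².
z_{α} + z_β = 1.960 + 0.674 = 2.634.
n = 2 × (2.634 / 0.531)² = 2 × 4.960² = 2 × 24.61 = 49.2.
Round up to the next whole participant.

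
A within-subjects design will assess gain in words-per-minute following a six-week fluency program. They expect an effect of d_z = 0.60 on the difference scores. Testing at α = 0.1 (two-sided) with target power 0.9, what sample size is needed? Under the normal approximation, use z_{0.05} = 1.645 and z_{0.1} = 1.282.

n = 24 pairs

For a paired (one-sample on differences) test: n = ((z_{α/2} + z_β) / d)².
z_{α/2} + z_β = 1.645 + 1.282 = 2.927.
n = (2.927 / 0.60)² = 4.878² = 23.80.
Round up.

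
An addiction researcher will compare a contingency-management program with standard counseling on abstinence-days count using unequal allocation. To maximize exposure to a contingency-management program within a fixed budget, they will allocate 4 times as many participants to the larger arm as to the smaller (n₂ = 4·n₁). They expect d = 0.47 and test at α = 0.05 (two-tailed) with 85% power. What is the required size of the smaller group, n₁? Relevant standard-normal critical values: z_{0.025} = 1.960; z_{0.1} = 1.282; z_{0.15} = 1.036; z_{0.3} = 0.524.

n₁ = 51

With allocation ratio k = n₂/n₁ = 4, Var(x̄₁−x̄₂) = σ²(1/n₁ + 1/(k·n₁)) = σ²·(k+1)/(k·n₁).
So n₁ = (1 + 1/k)·((z_{α/2} + z_β)/d)² = 1.250 × (2.996/0.47)².
n₁ = 1.250 × 40.63 = 50.8.
Round up: n₁ = 51, giving n₂ = 4 × 51 = 204.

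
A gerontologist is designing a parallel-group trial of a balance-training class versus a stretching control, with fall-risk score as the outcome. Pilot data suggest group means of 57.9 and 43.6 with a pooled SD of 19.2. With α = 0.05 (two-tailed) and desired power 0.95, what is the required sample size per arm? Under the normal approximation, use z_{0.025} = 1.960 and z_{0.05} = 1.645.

n = 47 per group

Cohen's d = |M₁ − M₂| / SD_pooled = |57.9 − 43.6| / 19.2 = 14.3 / 19.2 = 0.745.
For two independent groups with equal n: n = 2·((z_{α/2} + z_β) / d)².
z_{α/2} + z_β = 1.960 + 1.645 = 3.605.
n = 2 × (3.605 / 0.745)² = 2 × 4.839² = 2 × 23.42 = 46.8.
Round up to the next whole participant.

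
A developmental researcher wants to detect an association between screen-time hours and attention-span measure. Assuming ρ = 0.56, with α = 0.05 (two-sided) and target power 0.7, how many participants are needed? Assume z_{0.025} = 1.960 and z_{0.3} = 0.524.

n = 19

Fisher's z: C = ½·ln((1+r)/(1−r)) = ½·ln(3.5455) = 0.6328.
n = ((z_{α/2} + z_β)/C)² + 3.
(1.960 + 0.524) / 0.6328 = 2.484 / 0.6328 = 3.925.
n = 3.925² + 3 = 15.41 + 3 = 18.4.
Round up.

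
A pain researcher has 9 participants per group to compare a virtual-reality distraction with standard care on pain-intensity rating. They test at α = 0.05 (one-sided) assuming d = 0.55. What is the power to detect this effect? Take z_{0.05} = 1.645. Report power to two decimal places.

power ≈ 0.32

For two equal groups, power = Φ(d·√(n/2) − z_{α}).
d·√(n/2) = 0.55 × √(9/2) = 0.55 × 2.121 = 1.167.
z_β = 1.167 − 1.645 = -0.478.
Power = Φ(-0.478) = 0.316.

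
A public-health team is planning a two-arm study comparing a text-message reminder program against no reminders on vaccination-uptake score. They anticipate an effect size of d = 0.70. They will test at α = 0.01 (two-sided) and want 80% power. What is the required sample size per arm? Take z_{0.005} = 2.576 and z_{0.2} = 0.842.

For two independent groups with equal n: n = 2·((z_{α/2} + z_β) / d)².
z_{α/2} + z_β = 2.576 + 0.842 = 3.418.
n = 2 × (3.418 / 0.70)² = 2 × 4.883² = 2 × 23.84 = 47.7.
Round up to the next whole participant.

n = 48 per group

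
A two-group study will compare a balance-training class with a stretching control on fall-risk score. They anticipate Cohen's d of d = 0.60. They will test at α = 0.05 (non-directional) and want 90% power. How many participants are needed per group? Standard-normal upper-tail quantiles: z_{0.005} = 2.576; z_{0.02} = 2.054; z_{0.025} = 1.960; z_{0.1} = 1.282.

For two independent groups with equal n: n = 2·((z_{α/2} + z_β) / d)².
z_{α/2} + z_β = 1.960 + 1.282 = 3.242.
n = 2 × (3.242 / 0.60)² = 2 × 5.403² = 2 × 29.20 = 58.4.
Round up to the next whole participant.

n = 59 per group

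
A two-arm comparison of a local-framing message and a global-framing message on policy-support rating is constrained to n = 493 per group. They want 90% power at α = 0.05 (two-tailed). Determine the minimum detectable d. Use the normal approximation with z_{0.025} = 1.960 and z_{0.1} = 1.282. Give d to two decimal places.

d_min ≈ 0.21

For two independent groups of n = 493 each: d_min = (z_{α/2} + z_β)·√(2/n).
z-sum = 1.960 + 1.282 = 3.242.
d_min = 3.242 × √(2/493) = 3.242 × 0.0637 = 0.206.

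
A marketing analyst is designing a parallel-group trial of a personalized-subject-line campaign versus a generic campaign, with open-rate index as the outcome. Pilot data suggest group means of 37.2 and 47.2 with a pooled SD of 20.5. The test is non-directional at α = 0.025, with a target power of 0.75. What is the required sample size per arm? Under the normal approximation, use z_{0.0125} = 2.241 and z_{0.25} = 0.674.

Cohen's d = |M₁ − M₂| / SD_pooled = |37.2 − 47.2| / 20.5 = 10.0 / 20.5 = 0.488.
For two independent groups with equal n: n = 2·((z_{α/2} + z_β) / d)².
z_{α/2} + z_β = 2.241 + 0.674 = 2.915.
n = 2 × (2.915 / 0.488)² = 2 × 5.973² = 2 × 35.68 = 71.4.
Round up to the next whole participant.

n = 72 per group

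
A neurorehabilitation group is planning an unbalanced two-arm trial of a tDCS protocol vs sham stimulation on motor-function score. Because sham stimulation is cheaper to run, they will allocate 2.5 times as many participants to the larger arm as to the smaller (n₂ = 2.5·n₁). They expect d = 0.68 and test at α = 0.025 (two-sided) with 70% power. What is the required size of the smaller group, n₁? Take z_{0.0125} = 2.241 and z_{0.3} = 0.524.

With allocation ratio k = n₂/n₁ = 2.5, Var(x̄₁−x̄₂) = σ²(1/n₁ + 1/(k·n₁)) = σ²·(k+1)/(k·n₁).
So n₁ = (1 + 1/k)·((z_{α/2} + z_β)/d)² = 1.400 × (2.765/0.68)².
n₁ = 1.400 × 16.53 = 23.1.
Round up: n₁ = 24, giving n₂ = 2.5 × 24 = 60.

n₁ = 24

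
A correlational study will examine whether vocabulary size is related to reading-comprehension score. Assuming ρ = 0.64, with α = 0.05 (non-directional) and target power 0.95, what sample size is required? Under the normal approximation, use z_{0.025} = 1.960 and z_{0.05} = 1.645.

n = 26

Fisher's z: C = ½·ln((1+r)/(1−r)) = ½·ln(4.5556) = 0.7582.
n = ((z_{α/2} + z_β)/C)² + 3.
(1.960 + 1.645) / 0.7582 = 3.605 / 0.7582 = 4.755.
n = 4.755² + 3 = 22.61 + 3 = 25.6.
Round up.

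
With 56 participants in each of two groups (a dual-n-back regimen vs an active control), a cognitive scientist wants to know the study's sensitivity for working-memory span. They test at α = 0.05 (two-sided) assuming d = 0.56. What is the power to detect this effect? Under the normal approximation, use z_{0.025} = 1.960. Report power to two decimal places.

power ≈ 0.84

For two equal groups, power = Φ(d·√(n/2) − z_{α/2}).
d·√(n/2) = 0.56 × √(56/2) = 0.56 × 5.292 = 2.963.
z_β = 2.963 − 1.960 = 1.003.
Power = Φ(1.003) = 0.842.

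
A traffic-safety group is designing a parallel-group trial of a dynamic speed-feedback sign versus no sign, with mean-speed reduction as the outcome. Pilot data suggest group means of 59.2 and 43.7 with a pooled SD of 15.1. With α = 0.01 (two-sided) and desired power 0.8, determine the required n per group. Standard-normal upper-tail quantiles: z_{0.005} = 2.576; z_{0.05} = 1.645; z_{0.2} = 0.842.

Cohen's d = |M₁ − M₂| / SD_pooled = |59.2 − 43.7| / 15.1 = 15.5 / 15.1 = 1.026.
For two independent groups with equal n: n = 2·((z_{α/2} + z_β) / d)².
z_{α/2} + z_β = 2.576 + 0.842 = 3.418.
n = 2 × (3.418 / 1.026)² = 2 × 3.331² = 2 × 11.10 = 22.2.
Round up to the next whole participant.

n = 23 per group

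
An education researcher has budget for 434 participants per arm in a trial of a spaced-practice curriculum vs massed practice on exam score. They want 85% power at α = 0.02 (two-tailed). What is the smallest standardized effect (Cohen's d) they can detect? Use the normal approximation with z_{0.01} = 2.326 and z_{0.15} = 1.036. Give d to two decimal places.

d_min ≈ 0.23

For two independent groups of n = 434 each: d_min = (z_{α/2} + z_β)·√(2/n).
z-sum = 2.326 + 1.036 = 3.362.
d_min = 3.362 × √(2/434) = 3.362 × 0.0679 = 0.228.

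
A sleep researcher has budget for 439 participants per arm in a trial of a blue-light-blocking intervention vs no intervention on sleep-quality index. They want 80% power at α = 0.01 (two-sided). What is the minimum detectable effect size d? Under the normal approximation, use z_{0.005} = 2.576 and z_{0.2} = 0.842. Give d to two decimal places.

For two independent groups of n = 439 each: d_min = (z_{α/2} + z_β)·√(2/n).
z-sum = 2.576 + 0.842 = 3.418.
d_min = 3.418 × √(2/439) = 3.418 × 0.0675 = 0.231.

d_min ≈ 0.23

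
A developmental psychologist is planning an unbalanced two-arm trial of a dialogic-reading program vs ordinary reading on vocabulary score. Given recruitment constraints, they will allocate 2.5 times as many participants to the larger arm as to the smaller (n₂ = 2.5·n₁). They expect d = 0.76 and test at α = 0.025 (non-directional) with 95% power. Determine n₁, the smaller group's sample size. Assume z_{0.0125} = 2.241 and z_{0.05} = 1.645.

With allocation ratio k = n₂/n₁ = 2.5, Var(x̄₁−x̄₂) = σ²(1/n₁ + 1/(k·n₁)) = σ²·(k+1)/(k·n₁).
So n₁ = (1 + 1/k)·((z_{α/2} + z_β)/d)² = 1.400 × (3.886/0.76)².
n₁ = 1.400 × 26.14 = 36.6.
Round up: n₁ = 37, giving n₂ = ⌈2.5 × 37⌉ = ⌈92.5⌉ = 93.

n₁ = 37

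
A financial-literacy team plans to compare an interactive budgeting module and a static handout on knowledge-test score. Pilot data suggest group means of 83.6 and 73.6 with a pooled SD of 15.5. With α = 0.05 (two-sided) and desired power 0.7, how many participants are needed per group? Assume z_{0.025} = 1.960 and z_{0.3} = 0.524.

Cohen's d = |M₁ − M₂| / SD_pooled = |83.6 − 73.6| / 15.5 = 10.0 / 15.5 = 0.645.
For two independent groups with equal n: n = 2·((z_{α/2} + z_β) / d)².
z_{α/2} + z_β = 1.960 + 0.524 = 2.484.
n = 2 × (2.484 / 0.645)² = 2 × 3.851² = 2 × 14.83 = 29.7.
Round up to the next whole participant.

n = 30 per group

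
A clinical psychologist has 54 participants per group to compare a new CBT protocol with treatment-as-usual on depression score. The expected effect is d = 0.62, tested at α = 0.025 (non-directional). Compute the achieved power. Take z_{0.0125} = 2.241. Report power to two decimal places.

power ≈ 0.84

For two equal groups, power = Φ(d·√(n/2) − z_{α/2}).
d·√(n/2) = 0.62 × √(54/2) = 0.62 × 5.196 = 3.222.
z_β = 3.222 − 2.241 = 0.981.
Power = Φ(0.981) = 0.837.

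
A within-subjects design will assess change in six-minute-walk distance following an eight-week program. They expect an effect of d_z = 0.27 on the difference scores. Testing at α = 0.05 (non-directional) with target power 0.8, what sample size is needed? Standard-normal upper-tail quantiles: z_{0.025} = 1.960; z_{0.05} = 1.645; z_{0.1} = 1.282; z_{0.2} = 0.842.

For a paired (one-sample on differences) test: n = ((z_{α/2} + z_β) / d)².
z_{α/2} + z_β = 1.960 + 0.842 = 2.802.
n = (2.802 / 0.27)² = 10.378² = 107.70.
Round up.

n = 108 pairs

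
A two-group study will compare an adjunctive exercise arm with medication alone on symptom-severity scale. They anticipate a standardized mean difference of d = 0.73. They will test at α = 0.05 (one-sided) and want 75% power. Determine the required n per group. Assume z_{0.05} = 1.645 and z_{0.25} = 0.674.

n = 21 per group

For two independent groups with equal n: n = 2·((z_{α} + z_β) / d)².
z_{α} + z_β = 1.645 + 0.674 = 2.319.
n = 2 × (2.319 / 0.73)² = 2 × 3.177² = 2 × 10.09 = 20.2.
Round up to the next whole participant.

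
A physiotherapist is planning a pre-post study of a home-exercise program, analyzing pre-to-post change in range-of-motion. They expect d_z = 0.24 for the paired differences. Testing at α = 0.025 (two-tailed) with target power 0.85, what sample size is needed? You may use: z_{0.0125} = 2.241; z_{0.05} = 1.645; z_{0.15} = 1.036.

n = 187 pairs

For a paired (one-sample on differences) test: n = ((z_{α/2} + z_β) / d)².
z_{α/2} + z_β = 2.241 + 1.036 = 3.277.
n = (3.277 / 0.24)² = 13.654² = 186.44.
Round up.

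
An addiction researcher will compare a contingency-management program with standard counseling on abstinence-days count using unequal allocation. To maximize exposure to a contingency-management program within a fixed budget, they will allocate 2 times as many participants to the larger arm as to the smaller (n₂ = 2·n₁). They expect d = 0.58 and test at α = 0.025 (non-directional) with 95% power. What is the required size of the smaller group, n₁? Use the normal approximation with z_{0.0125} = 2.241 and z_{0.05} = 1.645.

n₁ = 68

With allocation ratio k = n₂/n₁ = 2, Var(x̄₁−x̄₂) = σ²(1/n₁ + 1/(k·n₁)) = σ²·(k+1)/(k·n₁).
So n₁ = (1 + 1/k)·((z_{α/2} + z_β)/d)² = 1.500 × (3.886/0.58)².
n₁ = 1.500 × 44.89 = 67.3.
Round up: n₁ = 68, giving n₂ = 2 × 68 = 136.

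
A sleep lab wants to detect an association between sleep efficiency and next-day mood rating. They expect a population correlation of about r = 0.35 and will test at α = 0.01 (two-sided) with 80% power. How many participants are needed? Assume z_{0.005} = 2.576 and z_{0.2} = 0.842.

Fisher's z: C = ½·ln((1+r)/(1−r)) = ½·ln(2.0769) = 0.3654.
n = ((z_{α/2} + z_β)/C)² + 3.
(2.576 + 0.842) / 0.3654 = 3.418 / 0.3654 = 9.354.
n = 9.354² + 3 = 87.50 + 3 = 90.5.
Round up.

n = 91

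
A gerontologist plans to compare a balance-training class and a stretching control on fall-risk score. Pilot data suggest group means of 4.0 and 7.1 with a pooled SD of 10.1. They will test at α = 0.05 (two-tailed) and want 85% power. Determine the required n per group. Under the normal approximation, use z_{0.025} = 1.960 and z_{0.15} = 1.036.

n = 191 per group

Cohen's d = |M₁ − M₂| / SD_pooled = |4.0 − 7.1| / 10.1 = 3.1 / 10.1 = 0.307.
For two independent groups with equal n: n = 2·((z_{α/2} + z_β) / d)².
z_{α/2} + z_β = 1.960 + 1.036 = 2.996.
n = 2 × (2.996 / 0.307)² = 2 × 9.759² = 2 × 95.24 = 190.5.
Round up to the next whole participant.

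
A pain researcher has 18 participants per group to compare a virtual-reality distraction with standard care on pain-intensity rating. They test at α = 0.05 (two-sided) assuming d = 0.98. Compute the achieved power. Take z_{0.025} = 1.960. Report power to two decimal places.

power ≈ 0.84

For two equal groups, power = Φ(d·√(n/2) − z_{α/2}).
d·√(n/2) = 0.98 × √(18/2) = 0.98 × 3.000 = 2.940.
z_β = 2.940 − 1.960 = 0.980.
Power = Φ(0.980) = 0.836.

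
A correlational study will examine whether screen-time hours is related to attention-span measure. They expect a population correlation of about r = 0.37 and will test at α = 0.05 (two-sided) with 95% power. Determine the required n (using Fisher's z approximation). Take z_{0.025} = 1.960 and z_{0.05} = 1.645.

n = 90

Fisher's z: C = ½·ln((1+r)/(1−r)) = ½·ln(2.1746) = 0.3884.
n = ((z_{α/2} + z_β)/C)² + 3.
(1.960 + 1.645) / 0.3884 = 3.605 / 0.3884 = 9.282.
n = 9.282² + 3 = 86.15 + 3 = 89.1.
Round up.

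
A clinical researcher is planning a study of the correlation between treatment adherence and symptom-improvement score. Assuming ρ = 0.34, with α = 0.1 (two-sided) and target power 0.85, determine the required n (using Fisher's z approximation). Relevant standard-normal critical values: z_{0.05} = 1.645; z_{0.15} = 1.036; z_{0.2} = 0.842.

n = 61

Fisher's z: C = ½·ln((1+r)/(1−r)) = ½·ln(2.0303) = 0.3541.
n = ((z_{α/2} + z_β)/C)² + 3.
(1.645 + 1.036) / 0.3541 = 2.681 / 0.3541 = 7.571.
n = 7.571² + 3 = 57.32 + 3 = 60.3.
Round up.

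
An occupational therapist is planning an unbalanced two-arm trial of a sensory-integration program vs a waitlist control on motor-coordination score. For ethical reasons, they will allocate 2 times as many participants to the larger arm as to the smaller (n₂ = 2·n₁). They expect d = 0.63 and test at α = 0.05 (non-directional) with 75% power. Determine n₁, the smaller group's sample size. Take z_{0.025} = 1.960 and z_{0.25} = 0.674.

n₁ = 27

With allocation ratio k = n₂/n₁ = 2, Var(x̄₁−x̄₂) = σ²(1/n₁ + 1/(k·n₁)) = σ²·(k+1)/(k·n₁).
So n₁ = (1 + 1/k)·((z_{α/2} + z_β)/d)² = 1.500 × (2.634/0.63)².
n₁ = 1.500 × 17.48 = 26.2.
Round up: n₁ = 27, giving n₂ = 2 × 27 = 54.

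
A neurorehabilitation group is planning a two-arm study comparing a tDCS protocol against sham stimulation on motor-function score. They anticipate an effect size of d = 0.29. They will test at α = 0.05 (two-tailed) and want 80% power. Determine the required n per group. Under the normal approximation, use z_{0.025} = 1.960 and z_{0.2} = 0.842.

n = 187 per group

For two independent groups with equal n: n = 2·((z_{α/2} + z_β) / d)².
z_{α/2} + z_β = 1.960 + 0.842 = 2.802.
n = 2 × (2.802 / 0.29)² = 2 × 9.662² = 2 × 93.36 = 186.7.
Round up to the next whole participant.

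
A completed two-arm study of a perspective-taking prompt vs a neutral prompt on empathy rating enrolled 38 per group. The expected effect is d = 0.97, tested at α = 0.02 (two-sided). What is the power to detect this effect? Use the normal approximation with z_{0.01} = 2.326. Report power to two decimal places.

power ≈ 0.97

For two equal groups, power = Φ(d·√(n/2) − z_{α/2}).
d·√(n/2) = 0.97 × √(38/2) = 0.97 × 4.359 = 4.228.
z_β = 4.228 − 2.326 = 1.902.
Power = Φ(1.902) = 0.971.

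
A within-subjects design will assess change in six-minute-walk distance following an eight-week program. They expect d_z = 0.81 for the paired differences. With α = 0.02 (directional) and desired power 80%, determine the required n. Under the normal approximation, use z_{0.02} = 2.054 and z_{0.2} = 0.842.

For a paired (one-sample on differences) test: n = ((z_{α} + z_β) / d)².
z_{α} + z_β = 2.054 + 0.842 = 2.896.
n = (2.896 / 0.81)² = 3.575² = 12.78.
Round up.

n = 13 pairs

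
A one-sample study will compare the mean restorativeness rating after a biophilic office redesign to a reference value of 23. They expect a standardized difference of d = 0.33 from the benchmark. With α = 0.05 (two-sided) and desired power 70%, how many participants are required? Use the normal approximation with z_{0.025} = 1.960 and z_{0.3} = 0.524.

For a one-sample test: n = ((z_{α/2} + z_β) / d)².
z_{α/2} + z_β = 1.960 + 0.524 = 2.484.
n = (2.484 / 0.33)² = 7.527² = 56.66.
Round up.

n = 57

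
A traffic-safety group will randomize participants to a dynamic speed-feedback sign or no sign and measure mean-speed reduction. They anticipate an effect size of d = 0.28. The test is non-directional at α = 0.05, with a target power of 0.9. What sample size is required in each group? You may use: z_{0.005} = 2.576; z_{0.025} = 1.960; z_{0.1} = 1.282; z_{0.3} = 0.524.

n = 269 per group

For two independent groups with equal n: n = 2·((z_{α/2} + z_β) / d)².
z_{α/2} + z_β = 1.960 + 1.282 = 3.242.
n = 2 × (3.242 / 0.28)² = 2 × 11.579² = 2 × 134.06 = 268.1.
Round up to the next whole participant.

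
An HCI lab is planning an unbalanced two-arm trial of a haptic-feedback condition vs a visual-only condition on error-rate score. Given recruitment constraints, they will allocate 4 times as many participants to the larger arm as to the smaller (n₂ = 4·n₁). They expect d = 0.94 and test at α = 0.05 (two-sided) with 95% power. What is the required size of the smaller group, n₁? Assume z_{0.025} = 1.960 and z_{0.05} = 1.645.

With allocation ratio k = n₂/n₁ = 4, Var(x̄₁−x̄₂) = σ²(1/n₁ + 1/(k·n₁)) = σ²·(k+1)/(k·n₁).
So n₁ = (1 + 1/k)·((z_{α/2} + z_β)/d)² = 1.250 × (3.605/0.94)².
n₁ = 1.250 × 14.71 = 18.4.
Round up: n₁ = 19, giving n₂ = 4 × 19 = 76.

n₁ = 19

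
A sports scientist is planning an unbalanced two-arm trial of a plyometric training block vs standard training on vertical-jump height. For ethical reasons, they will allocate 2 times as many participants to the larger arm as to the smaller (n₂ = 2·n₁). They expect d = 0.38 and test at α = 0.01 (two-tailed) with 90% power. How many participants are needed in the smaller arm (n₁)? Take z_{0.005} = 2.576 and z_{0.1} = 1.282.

With allocation ratio k = n₂/n₁ = 2, Var(x̄₁−x̄₂) = σ²(1/n₁ + 1/(k·n₁)) = σ²·(k+1)/(k·n₁).
So n₁ = (1 + 1/k)·((z_{α/2} + z_β)/d)² = 1.500 × (3.858/0.38)².
n₁ = 1.500 × 103.08 = 154.6.
Round up: n₁ = 155, giving n₂ = 2 × 155 = 310.

n₁ = 155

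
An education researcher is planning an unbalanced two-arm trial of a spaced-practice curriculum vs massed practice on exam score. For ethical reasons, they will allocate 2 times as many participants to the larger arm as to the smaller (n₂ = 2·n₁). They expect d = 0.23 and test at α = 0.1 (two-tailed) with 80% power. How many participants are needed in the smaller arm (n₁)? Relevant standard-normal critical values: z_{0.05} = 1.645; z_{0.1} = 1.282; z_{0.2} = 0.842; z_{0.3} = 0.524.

n₁ = 176

With allocation ratio k = n₂/n₁ = 2, Var(x̄₁−x̄₂) = σ²(1/n₁ + 1/(k·n₁)) = σ²·(k+1)/(k·n₁).
So n₁ = (1 + 1/k)·((z_{α/2} + z_β)/d)² = 1.500 × (2.487/0.23)².
n₁ = 1.500 × 116.92 = 175.4.
Round up: n₁ = 176, giving n₂ = 2 × 176 = 352.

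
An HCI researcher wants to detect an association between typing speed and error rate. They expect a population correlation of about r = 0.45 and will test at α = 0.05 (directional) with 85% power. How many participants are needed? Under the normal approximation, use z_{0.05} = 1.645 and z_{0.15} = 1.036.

Fisher's z: C = ½·ln((1+r)/(1−r)) = ½·ln(2.6364) = 0.4847.
n = ((z_{α} + z_β)/C)² + 3.
(1.645 + 1.036) / 0.4847 = 2.681 / 0.4847 = 5.531.
n = 5.531² + 3 = 30.59 + 3 = 33.6.
Round up.

n = 34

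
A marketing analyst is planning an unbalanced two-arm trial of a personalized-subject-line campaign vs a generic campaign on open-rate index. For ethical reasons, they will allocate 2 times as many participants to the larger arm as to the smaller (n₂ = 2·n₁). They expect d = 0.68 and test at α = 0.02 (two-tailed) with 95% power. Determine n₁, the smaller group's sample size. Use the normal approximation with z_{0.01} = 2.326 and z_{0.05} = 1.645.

With allocation ratio k = n₂/n₁ = 2, Var(x̄₁−x̄₂) = σ²(1/n₁ + 1/(k·n₁)) = σ²·(k+1)/(k·n₁).
So n₁ = (1 + 1/k)·((z_{α/2} + z_β)/d)² = 1.500 × (3.971/0.68)².
n₁ = 1.500 × 34.10 = 51.2.
Round up: n₁ = 52, giving n₂ = 2 × 52 = 104.

n₁ = 52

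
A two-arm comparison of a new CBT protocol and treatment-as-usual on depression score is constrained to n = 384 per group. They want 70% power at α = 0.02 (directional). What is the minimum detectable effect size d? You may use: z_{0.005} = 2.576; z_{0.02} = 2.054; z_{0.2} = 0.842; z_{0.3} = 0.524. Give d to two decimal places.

For two independent groups of n = 384 each: d_min = (z_{α} + z_β)·√(2/n).
z-sum = 2.054 + 0.524 = 2.578.
d_min = 2.578 × √(2/384) = 2.578 × 0.0722 = 0.186.

d_min ≈ 0.19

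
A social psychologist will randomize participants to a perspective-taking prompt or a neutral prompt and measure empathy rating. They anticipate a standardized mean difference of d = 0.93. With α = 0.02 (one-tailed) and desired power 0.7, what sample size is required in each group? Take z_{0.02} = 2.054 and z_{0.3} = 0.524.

For two independent groups with equal n: n = 2·((z_{α} + z_β) / d)².
z_{α} + z_β = 2.054 + 0.524 = 2.578.
n = 2 × (2.578 / 0.93)² = 2 × 2.772² = 2 × 7.68 = 15.4.
Round up to the next whole participant.

n = 16 per group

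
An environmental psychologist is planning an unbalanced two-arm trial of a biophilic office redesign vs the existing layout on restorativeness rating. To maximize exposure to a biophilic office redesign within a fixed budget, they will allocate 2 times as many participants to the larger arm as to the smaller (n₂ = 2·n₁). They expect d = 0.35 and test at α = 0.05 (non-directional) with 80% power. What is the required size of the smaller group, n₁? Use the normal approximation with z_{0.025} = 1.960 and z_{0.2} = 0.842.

n₁ = 97

With allocation ratio k = n₂/n₁ = 2, Var(x̄₁−x̄₂) = σ²(1/n₁ + 1/(k·n₁)) = σ²·(k+1)/(k·n₁).
So n₁ = (1 + 1/k)·((z_{α/2} + z_β)/d)² = 1.500 × (2.802/0.35)².
n₁ = 1.500 × 64.09 = 96.1.
Round up: n₁ = 97, giving n₂ = 2 × 97 = 194.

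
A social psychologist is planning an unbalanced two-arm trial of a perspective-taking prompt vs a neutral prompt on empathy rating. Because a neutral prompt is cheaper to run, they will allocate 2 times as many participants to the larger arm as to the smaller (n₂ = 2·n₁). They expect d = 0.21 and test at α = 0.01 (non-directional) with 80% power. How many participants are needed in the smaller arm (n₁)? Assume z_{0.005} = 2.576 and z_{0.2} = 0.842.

With allocation ratio k = n₂/n₁ = 2, Var(x̄₁−x̄₂) = σ²(1/n₁ + 1/(k·n₁)) = σ²·(k+1)/(k·n₁).
So n₁ = (1 + 1/k)·((z_{α/2} + z_β)/d)² = 1.500 × (3.418/0.21)².
n₁ = 1.500 × 264.91 = 397.4.
Round up: n₁ = 398, giving n₂ = 2 × 398 = 796.

n₁ = 398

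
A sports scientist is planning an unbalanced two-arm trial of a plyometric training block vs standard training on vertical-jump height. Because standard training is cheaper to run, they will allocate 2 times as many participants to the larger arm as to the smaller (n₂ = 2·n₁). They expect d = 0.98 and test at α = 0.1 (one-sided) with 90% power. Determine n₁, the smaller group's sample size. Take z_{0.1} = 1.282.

n₁ = 11

With allocation ratio k = n₂/n₁ = 2, Var(x̄₁−x̄₂) = σ²(1/n₁ + 1/(k·n₁)) = σ²·(k+1)/(k·n₁).
So n₁ = (1 + 1/k)·((z_{α} + z_β)/d)² = 1.500 × (2.564/0.98)².
n₁ = 1.500 × 6.85 = 10.3.
Round up: n₁ = 11, giving n₂ = 2 × 11 = 22.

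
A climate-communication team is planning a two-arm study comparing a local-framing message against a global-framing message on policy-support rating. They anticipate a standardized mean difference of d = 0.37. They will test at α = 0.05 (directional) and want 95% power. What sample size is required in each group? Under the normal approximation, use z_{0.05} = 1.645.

For two independent groups with equal n: n = 2·((z_{α} + z_β) / d)².
z_{α} + z_β = 1.645 + 1.645 = 3.290.
n = 2 × (3.290 / 0.37)² = 2 × 8.892² = 2 × 79.07 = 158.1.
Round up to the next whole participant.

n = 159 per group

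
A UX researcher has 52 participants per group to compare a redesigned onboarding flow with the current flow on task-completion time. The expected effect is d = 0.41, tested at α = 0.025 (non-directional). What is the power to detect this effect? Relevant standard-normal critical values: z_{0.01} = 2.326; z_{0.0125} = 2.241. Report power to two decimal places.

For two equal groups, power = Φ(d·√(n/2) − z_{α/2}).
d·√(n/2) = 0.41 × √(52/2) = 0.41 × 5.099 = 2.091.
z_β = 2.091 − 2.241 = -0.150.
Power = Φ(-0.150) = 0.440.

power ≈ 0.44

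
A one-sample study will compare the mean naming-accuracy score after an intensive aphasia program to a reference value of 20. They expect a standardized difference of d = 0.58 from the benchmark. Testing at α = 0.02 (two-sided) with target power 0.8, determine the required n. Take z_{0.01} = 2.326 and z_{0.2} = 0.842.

n = 30

For a one-sample test: n = ((z_{α/2} + z_β) / d)².
z_{α/2} + z_β = 2.326 + 0.842 = 3.168.
n = (3.168 / 0.58)² = 5.462² = 29.83.
Round up.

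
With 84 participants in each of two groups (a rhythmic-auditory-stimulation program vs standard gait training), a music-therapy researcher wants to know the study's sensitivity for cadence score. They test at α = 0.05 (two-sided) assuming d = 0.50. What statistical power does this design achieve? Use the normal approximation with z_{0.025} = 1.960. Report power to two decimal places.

For two equal groups, power = Φ(d·√(n/2) − z_{α/2}).
d·√(n/2) = 0.50 × √(84/2) = 0.50 × 6.481 = 3.240.
z_β = 3.240 − 1.960 = 1.280.
Power = Φ(1.280) = 0.900.

power ≈ 0.90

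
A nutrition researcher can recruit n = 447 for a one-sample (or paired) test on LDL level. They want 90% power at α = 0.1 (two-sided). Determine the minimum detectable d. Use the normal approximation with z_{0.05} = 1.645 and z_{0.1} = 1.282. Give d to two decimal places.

For a single sample (or paired design) of n = 447: d_min = (z_{α/2} + z_β)/√n.
z-sum = 1.645 + 1.282 = 2.927.
d_min = 2.927 / √447 = 2.927 / 21.142 = 0.138.

d_min ≈ 0.14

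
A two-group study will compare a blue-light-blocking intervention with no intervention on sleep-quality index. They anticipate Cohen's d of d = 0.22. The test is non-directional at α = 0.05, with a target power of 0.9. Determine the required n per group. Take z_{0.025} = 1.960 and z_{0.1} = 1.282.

n = 435 per group

For two independent groups with equal n: n = 2·((z_{α/2} + z_β) / d)².
z_{α/2} + z_β = 1.960 + 1.282 = 3.242.
n = 2 × (3.242 / 0.22)² = 2 × 14.736² = 2 × 217.16 = 434.3.
Round up to the next whole participant.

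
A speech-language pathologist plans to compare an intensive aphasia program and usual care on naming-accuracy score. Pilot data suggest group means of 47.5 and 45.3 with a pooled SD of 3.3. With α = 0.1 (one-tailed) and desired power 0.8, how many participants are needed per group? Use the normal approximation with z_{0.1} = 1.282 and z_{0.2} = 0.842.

n = 21 per group

Cohen's d = |M₁ − M₂| / SD_pooled = |47.5 − 45.3| / 3.3 = 2.2 / 3.3 = 0.667.
For two independent groups with equal n: n = 2·((z_{α} + z_β) / d)².
z_{α} + z_β = 1.282 + 0.842 = 2.124.
n = 2 × (2.124 / 0.667)² = 2 × 3.184² = 2 × 10.14 = 20.3.
Round up to the next whole participant.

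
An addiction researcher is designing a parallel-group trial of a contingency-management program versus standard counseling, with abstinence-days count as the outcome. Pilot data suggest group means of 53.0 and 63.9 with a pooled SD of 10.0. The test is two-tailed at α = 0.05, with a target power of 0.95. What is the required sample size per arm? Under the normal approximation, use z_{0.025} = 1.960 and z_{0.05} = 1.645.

Cohen's d = |M₁ − M₂| / SD_pooled = |53.0 − 63.9| / 10.0 = 10.9 / 10.0 = 1.090.
For two independent groups with equal n: n = 2·((z_{α/2} + z_β) / d)².
z_{α/2} + z_β = 1.960 + 1.645 = 3.605.
n = 2 × (3.605 / 1.090)² = 2 × 3.307² = 2 × 10.94 = 21.9.
Round up to the next whole participant.

n = 22 per group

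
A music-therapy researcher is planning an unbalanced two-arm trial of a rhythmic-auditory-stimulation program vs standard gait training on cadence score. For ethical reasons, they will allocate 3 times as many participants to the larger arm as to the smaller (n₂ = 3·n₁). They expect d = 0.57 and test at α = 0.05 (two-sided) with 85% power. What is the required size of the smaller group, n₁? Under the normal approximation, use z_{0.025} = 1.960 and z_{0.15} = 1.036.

With allocation ratio k = n₂/n₁ = 3, Var(x̄₁−x̄₂) = σ²(1/n₁ + 1/(k·n₁)) = σ²·(k+1)/(k·n₁).
So n₁ = (1 + 1/k)·((z_{α/2} + z_β)/d)² = 1.333 × (2.996/0.57)².
n₁ = 1.333 × 27.63 = 36.8.
Round up: n₁ = 37, giving n₂ = 3 × 37 = 111.

n₁ = 37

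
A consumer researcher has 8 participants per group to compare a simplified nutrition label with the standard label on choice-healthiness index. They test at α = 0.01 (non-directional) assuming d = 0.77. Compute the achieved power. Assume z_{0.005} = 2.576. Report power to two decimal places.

power ≈ 0.15

For two equal groups, power = Φ(d·√(n/2) − z_{α/2}).
d·√(n/2) = 0.77 × √(8/2) = 0.77 × 2.000 = 1.540.
z_β = 1.540 − 2.576 = -1.036.
Power = Φ(-1.036) = 0.150.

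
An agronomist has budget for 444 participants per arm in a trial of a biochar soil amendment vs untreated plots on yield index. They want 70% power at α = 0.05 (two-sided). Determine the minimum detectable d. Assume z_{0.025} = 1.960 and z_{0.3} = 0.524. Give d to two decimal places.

d_min ≈ 0.17

For two independent groups of n = 444 each: d_min = (z_{α/2} + z_β)·√(2/n).
z-sum = 1.960 + 0.524 = 2.484.
d_min = 2.484 × √(2/444) = 2.484 × 0.0671 = 0.167.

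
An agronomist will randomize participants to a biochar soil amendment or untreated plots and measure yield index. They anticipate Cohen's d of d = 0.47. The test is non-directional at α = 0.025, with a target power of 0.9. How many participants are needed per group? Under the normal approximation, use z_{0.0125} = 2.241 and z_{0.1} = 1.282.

For two independent groups with equal n: n = 2·((z_{α/2} + z_β) / d)².
z_{α/2} + z_β = 2.241 + 1.282 = 3.523.
n = 2 × (3.523 / 0.47)² = 2 × 7.496² = 2 × 56.19 = 112.4.
Round up to the next whole participant.

n = 113 per group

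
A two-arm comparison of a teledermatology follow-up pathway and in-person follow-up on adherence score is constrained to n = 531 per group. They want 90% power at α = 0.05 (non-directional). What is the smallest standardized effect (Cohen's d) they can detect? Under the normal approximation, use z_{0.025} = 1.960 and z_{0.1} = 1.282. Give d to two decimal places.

d_min ≈ 0.20

For two independent groups of n = 531 each: d_min = (z_{α/2} + z_β)·√(2/n).
z-sum = 1.960 + 1.282 = 3.242.
d_min = 3.242 × √(2/531) = 3.242 × 0.0614 = 0.199.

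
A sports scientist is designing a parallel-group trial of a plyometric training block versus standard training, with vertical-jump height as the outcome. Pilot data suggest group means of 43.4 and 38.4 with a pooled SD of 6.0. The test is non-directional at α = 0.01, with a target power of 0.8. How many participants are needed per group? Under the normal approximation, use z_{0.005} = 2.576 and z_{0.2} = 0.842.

n = 34 per group

Cohen's d = |M₁ − M₂| / SD_pooled = |43.4 − 38.4| / 6.0 = 5.0 / 6.0 = 0.833.
For two independent groups with equal n: n = 2·((z_{α/2} + z_β) / d)².
z_{α/2} + z_β = 2.576 + 0.842 = 3.418.
n = 2 × (3.418 / 0.833)² = 2 × 4.103² = 2 × 16.84 = 33.7.
Round up to the next whole participant.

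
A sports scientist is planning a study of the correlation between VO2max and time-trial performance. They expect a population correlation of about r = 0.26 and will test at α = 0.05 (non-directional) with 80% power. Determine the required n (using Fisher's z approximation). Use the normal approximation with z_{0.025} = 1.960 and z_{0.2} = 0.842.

Fisher's z: C = ½·ln((1+r)/(1−r)) = ½·ln(1.7027) = 0.2661.
n = ((z_{α/2} + z_β)/C)² + 3.
(1.960 + 0.842) / 0.2661 = 2.802 / 0.2661 = 10.530.
n = 10.530² + 3 = 110.88 + 3 = 113.9.
Round up.

n = 114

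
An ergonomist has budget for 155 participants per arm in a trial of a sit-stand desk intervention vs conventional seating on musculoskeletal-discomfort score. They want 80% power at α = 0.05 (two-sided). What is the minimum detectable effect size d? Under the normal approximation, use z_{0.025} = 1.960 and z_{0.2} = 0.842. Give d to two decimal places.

d_min ≈ 0.32

For two independent groups of n = 155 each: d_min = (z_{α/2} + z_β)·√(2/n).
z-sum = 1.960 + 0.842 = 2.802.
d_min = 2.802 × √(2/155) = 2.802 × 0.1136 = 0.318.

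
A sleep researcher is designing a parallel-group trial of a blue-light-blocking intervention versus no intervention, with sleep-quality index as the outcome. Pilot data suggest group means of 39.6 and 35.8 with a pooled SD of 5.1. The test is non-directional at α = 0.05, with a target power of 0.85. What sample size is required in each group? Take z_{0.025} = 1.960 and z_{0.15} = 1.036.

Cohen's d = |M₁ − M₂| / SD_pooled = |39.6 − 35.8| / 5.1 = 3.8 / 5.1 = 0.745.
For two independent groups with equal n: n = 2·((z_{α/2} + z_β) / d)².
z_{α/2} + z_β = 1.960 + 1.036 = 2.996.
n = 2 × (2.996 / 0.745)² = 2 × 4.021² = 2 × 16.17 = 32.3.
Round up to the next whole participant.

n = 33 per group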